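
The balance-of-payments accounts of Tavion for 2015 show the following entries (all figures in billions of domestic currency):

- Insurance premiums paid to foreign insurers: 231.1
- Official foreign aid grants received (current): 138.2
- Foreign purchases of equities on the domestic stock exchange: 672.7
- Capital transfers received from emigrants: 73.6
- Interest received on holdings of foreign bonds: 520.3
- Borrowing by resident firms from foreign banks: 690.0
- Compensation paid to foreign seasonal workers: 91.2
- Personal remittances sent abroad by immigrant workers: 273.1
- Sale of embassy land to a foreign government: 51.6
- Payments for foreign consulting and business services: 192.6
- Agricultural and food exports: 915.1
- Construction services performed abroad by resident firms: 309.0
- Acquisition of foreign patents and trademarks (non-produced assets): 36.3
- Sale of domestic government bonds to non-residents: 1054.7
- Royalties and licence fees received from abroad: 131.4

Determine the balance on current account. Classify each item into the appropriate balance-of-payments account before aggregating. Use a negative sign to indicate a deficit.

1226.0

Goods: 915.1
Services: -192.6 + 309.0 - 231.1 + 131.4 = 16.7
Primary income: -91.2 + 520.3 = 429.1
Secondary income: -273.1 + 138.2 = -134.9
Current account = 915.1 + 16.7 + 429.1 + (-134.9) = 1226.0
(Excluded from the current account — financial account: foreign purchases of equities on the domestic stock exchange 672.7, borrowing by resident firms from foreign banks 690.0, sale of domestic government bonds to non-residents 1054.7; capital account: capital transfers received from emigrants 73.6, sale of embassy land to a foreign government 51.6, acquisition of foreign patents and trademarks (non-produced assets) 36.3.)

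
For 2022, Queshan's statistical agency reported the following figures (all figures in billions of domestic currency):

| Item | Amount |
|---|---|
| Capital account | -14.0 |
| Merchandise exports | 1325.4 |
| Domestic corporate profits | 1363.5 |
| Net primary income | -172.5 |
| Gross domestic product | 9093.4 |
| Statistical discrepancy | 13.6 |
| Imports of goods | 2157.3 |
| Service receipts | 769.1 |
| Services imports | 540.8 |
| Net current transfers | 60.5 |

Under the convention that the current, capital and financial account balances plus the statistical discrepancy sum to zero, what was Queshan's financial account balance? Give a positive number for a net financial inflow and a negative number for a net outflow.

716.0

Goods balance = 1325.4 - 2157.3 = -831.9
Services balance = 769.1 - 540.8 = 228.3
Trade balance (goods + services) = -831.9 + 228.3 = -603.6
Net primary income = -172.5
Net secondary income = 60.5
Current account = -603.6 + (-172.5) + 60.5 = -715.6
Financial account = -(-715.6 + (-14.0) + 13.6) = 716.0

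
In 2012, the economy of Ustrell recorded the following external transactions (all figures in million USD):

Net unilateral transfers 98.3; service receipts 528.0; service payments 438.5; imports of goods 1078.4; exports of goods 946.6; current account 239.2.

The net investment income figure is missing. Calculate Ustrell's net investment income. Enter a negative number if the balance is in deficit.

Current account = goods balance + services balance + net primary income + net secondary income
Sum of the known components = 56.0
Net investment income = CA - (known components) = 239.2 - 56.0 = 183.2

183.2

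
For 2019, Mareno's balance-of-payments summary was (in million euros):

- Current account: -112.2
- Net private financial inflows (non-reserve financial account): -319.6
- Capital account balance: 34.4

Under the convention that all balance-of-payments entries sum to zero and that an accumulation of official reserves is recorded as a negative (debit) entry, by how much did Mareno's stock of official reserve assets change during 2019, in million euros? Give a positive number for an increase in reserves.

Official reserve transactions balance = -((-112.2) + 34.4 + (-319.6)) = 397.4
An accumulation of reserves is recorded as a debit (negative entry), so the change in the stock of reserves is the negative of that balance.
Change in official reserves = -(397.4) = -397.4

-397.4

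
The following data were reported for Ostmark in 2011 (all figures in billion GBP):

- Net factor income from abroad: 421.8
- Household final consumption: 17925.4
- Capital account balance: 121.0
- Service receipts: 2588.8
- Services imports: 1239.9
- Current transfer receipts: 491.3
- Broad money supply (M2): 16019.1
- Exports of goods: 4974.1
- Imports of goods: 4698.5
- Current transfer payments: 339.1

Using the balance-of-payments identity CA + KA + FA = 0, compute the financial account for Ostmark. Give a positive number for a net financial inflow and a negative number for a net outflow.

Goods balance = 4974.1 - 4698.5 = 275.6
Services balance = 2588.8 - 1239.9 = 1348.9
Trade balance (goods + services) = 275.6 + 1348.9 = 1624.5
Net primary income = 421.8
Net secondary income = 491.3 - 339.1 = 152.2
Current account = 1624.5 + 421.8 + 152.2 = 2198.5
Financial account = -(2198.5 + 121.0) = -2319.5

-2319.5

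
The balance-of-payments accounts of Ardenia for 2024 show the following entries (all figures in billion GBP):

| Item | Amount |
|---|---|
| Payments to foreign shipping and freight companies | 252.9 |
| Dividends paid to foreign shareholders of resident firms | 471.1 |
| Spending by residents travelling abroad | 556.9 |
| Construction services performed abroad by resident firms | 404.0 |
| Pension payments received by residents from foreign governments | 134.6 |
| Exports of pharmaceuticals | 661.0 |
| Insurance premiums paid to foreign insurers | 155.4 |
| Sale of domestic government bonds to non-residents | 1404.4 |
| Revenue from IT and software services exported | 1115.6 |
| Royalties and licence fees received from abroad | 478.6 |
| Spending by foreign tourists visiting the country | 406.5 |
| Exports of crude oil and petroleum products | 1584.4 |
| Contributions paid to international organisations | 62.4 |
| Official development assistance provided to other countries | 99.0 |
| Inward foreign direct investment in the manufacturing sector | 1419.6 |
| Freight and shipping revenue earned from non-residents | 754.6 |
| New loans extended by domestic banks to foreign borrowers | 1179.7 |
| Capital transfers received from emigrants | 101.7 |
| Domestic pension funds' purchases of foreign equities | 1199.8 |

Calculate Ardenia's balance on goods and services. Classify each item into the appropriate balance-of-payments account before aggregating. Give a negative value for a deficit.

Goods: 661.0 + 1584.4 = 2245.4
Services: 404.0 - 556.9 + 754.6 - 155.4 + 406.5 - 252.9 + 1115.6 + 478.6 = 2194.1
Trade balance = 2245.4 + 2194.1 = 4439.5
(Excluded from the trade balance — primary income: dividends paid to foreign shareholders of resident firms 471.1; secondary income: pension payments received by residents from foreign governments 134.6, contributions paid to international organisations 62.4, official development assistance provided to other countries 99.0; financial account: sale of domestic government bonds to non-residents 1404.4, inward foreign direct investment in the manufacturing sector 1419.6, new loans extended by domestic banks to foreign borrowers 1179.7, domestic pension funds' purchases of foreign equities 1199.8; capital account: capital transfers received from emigrants 101.7.)

4439.5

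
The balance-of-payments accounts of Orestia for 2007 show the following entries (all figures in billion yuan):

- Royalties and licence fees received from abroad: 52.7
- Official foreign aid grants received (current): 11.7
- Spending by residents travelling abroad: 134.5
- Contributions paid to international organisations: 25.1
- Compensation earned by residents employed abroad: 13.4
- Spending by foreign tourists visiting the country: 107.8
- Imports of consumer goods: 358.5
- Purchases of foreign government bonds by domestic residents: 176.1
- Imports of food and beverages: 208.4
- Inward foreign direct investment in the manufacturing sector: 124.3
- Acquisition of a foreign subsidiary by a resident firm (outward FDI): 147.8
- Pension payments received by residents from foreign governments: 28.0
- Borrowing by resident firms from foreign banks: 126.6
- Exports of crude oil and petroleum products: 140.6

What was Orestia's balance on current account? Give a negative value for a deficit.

Goods: 140.6 - 358.5 - 208.4 = -426.3
Services: 107.8 + 52.7 - 134.5 = 26.0
Primary income: 13.4
Secondary income: 11.7 + 28.0 - 25.1 = 14.6
Current account = (-426.3) + 26.0 + 13.4 + 14.6 = -372.3
(Excluded from the current account — financial account: purchases of foreign government bonds by domestic residents 176.1, inward foreign direct investment in the manufacturing sector 124.3, acquisition of a foreign subsidiary by a resident firm (outward FDI) 147.8, borrowing by resident firms from foreign banks 126.6.)

-372.3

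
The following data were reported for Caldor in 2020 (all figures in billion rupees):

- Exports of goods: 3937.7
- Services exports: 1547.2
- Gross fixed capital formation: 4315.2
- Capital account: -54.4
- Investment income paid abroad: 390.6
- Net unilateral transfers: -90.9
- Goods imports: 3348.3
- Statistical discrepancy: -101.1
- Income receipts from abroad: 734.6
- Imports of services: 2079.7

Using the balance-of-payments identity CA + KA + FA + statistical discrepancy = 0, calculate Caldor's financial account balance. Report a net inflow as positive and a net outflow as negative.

Goods balance = 3937.7 - 3348.3 = 589.4
Services balance = 1547.2 - 2079.7 = -532.5
Trade balance (goods + services) = 589.4 + (-532.5) = 56.9
Net primary income = 734.6 - 390.6 = 344.0
Net secondary income = -90.9
Current account = 56.9 + 344.0 + (-90.9) = 310.0
Financial account = -(310.0 + (-54.4) + (-101.1)) = -154.5

-154.5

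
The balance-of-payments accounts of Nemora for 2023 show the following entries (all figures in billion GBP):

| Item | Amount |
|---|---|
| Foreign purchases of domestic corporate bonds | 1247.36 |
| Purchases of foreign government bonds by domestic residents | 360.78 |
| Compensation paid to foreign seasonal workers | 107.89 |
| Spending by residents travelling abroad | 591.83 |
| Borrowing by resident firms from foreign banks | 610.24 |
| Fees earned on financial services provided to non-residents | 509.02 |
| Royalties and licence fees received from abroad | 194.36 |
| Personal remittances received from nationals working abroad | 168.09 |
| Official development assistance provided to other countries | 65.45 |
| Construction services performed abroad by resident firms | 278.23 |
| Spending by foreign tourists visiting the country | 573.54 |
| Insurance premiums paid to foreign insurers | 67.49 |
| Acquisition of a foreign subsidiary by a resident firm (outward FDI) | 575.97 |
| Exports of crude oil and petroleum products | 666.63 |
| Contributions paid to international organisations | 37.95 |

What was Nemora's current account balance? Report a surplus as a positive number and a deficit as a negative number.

Goods: 666.63
Services: 278.23 + 509.02 - 67.49 + 573.54 + 194.36 - 591.83 = 895.83
Primary income: -107.89
Secondary income: 168.09 - 65.45 - 37.95 = 64.69
Current account = 666.63 + 895.83 + (-107.89) + 64.69 = 1519.26
(Excluded from the current account — financial account: foreign purchases of domestic corporate bonds 1247.36, purchases of foreign government bonds by domestic residents 360.78, borrowing by resident firms from foreign banks 610.24, acquisition of a foreign subsidiary by a resident firm (outward FDI) 575.97.)

1519.26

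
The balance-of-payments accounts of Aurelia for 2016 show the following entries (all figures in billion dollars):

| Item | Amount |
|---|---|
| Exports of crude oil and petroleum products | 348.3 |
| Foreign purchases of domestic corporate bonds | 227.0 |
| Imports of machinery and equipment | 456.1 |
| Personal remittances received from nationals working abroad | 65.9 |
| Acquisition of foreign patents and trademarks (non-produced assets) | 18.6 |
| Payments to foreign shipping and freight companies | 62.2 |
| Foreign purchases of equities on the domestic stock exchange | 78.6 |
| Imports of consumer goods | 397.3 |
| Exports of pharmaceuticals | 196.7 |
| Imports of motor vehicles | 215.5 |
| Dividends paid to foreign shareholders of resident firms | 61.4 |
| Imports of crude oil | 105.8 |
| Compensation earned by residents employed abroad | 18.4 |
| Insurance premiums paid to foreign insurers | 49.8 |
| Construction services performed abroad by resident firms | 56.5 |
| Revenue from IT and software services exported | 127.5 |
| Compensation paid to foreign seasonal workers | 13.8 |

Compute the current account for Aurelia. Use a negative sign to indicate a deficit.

-548.6

Goods: -105.8 + 196.7 - 215.5 - 456.1 + 348.3 - 397.3 = -629.7
Services: -49.8 + 127.5 - 62.2 + 56.5 = 72.0
Primary income: 18.4 - 13.8 - 61.4 = -56.8
Secondary income: 65.9
Current account = (-629.7) + 72.0 + (-56.8) + 65.9 = -548.6
(Excluded from the current account — financial account: foreign purchases of domestic corporate bonds 227.0, foreign purchases of equities on the domestic stock exchange 78.6; capital account: acquisition of foreign patents and trademarks (non-produced assets) 18.6.)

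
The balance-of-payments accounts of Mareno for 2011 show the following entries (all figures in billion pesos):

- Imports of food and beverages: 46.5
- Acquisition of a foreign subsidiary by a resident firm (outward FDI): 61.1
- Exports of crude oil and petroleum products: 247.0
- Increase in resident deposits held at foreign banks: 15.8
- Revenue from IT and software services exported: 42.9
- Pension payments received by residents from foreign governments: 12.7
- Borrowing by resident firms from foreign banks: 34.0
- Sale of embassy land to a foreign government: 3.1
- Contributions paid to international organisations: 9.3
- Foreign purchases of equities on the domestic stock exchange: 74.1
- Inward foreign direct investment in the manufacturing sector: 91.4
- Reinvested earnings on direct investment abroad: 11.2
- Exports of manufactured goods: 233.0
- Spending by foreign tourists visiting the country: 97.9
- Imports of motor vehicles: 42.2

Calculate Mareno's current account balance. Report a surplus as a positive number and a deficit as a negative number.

546.7

Goods: 247.0 + 233.0 - 42.2 - 46.5 = 391.3
Services: 97.9 + 42.9 = 140.8
Primary income: 11.2
Secondary income: -9.3 + 12.7 = 3.4
Current account = 391.3 + 140.8 + 11.2 + 3.4 = 546.7
(Excluded from the current account — financial account: acquisition of a foreign subsidiary by a resident firm (outward FDI) 61.1, increase in resident deposits held at foreign banks 15.8, borrowing by resident firms from foreign banks 34.0, foreign purchases of equities on the domestic stock exchange 74.1, inward foreign direct investment in the manufacturing sector 91.4; capital account: sale of embassy land to a foreign government 3.1.)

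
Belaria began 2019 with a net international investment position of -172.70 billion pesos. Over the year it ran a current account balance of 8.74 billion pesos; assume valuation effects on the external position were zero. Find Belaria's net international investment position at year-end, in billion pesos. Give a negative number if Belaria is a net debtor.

-163.96

With no valuation effects, change in NIIP = current account = 8.74
End-of-year NIIP = -172.70 + 8.74 = -163.96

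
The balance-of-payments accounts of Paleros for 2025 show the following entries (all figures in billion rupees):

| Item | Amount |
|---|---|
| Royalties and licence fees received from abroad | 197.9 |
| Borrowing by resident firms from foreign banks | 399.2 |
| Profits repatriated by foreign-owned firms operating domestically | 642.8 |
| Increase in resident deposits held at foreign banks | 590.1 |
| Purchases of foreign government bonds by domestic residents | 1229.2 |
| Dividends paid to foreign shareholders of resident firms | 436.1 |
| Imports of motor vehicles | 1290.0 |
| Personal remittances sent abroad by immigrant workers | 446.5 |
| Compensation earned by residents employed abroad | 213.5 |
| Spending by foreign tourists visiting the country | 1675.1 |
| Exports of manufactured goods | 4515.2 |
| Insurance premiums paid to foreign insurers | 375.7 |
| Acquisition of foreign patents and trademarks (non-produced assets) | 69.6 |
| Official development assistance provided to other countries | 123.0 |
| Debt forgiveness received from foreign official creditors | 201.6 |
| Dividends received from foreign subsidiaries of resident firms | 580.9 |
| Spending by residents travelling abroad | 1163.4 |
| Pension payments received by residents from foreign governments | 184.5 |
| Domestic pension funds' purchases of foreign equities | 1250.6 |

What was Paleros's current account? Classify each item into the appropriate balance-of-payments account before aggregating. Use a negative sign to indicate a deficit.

Goods: 4515.2 - 1290.0 = 3225.2
Services: -375.7 + 197.9 + 1675.1 - 1163.4 = 333.9
Primary income: 580.9 - 436.1 - 642.8 + 213.5 = -284.5
Secondary income: 184.5 - 446.5 - 123.0 = -385.0
Current account = 3225.2 + 333.9 + (-284.5) + (-385.0) = 2889.6
(Excluded from the current account — financial account: borrowing by resident firms from foreign banks 399.2, increase in resident deposits held at foreign banks 590.1, purchases of foreign government bonds by domestic residents 1229.2, domestic pension funds' purchases of foreign equities 1250.6; capital account: acquisition of foreign patents and trademarks (non-produced assets) 69.6, debt forgiveness received from foreign official creditors 201.6.)

2889.6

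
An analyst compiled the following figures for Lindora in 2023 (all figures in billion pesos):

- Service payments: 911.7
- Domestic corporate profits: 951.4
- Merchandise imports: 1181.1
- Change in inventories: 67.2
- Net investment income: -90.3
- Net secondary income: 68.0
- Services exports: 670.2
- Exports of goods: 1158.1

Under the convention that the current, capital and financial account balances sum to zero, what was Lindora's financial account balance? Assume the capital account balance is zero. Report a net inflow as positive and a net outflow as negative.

286.8

Goods balance = 1158.1 - 1181.1 = -23.0
Services balance = 670.2 - 911.7 = -241.5
Trade balance (goods + services) = -23.0 + (-241.5) = -264.5
Net primary income = -90.3
Net secondary income = 68.0
Current account = -264.5 + (-90.3) + 68.0 = -286.8
Financial account = -(-286.8) = 286.8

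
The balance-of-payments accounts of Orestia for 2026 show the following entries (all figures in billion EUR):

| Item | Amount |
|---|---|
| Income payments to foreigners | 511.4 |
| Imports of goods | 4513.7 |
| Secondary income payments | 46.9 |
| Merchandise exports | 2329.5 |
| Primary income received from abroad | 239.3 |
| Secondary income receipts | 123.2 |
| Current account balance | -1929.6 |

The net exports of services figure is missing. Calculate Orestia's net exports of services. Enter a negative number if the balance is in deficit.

Current account = goods balance + services balance + net primary income + net secondary income
Sum of the known components = -2380.0
Net exports of services = CA - (known components) = -1929.6 - (-2380.0) = 450.4

450.4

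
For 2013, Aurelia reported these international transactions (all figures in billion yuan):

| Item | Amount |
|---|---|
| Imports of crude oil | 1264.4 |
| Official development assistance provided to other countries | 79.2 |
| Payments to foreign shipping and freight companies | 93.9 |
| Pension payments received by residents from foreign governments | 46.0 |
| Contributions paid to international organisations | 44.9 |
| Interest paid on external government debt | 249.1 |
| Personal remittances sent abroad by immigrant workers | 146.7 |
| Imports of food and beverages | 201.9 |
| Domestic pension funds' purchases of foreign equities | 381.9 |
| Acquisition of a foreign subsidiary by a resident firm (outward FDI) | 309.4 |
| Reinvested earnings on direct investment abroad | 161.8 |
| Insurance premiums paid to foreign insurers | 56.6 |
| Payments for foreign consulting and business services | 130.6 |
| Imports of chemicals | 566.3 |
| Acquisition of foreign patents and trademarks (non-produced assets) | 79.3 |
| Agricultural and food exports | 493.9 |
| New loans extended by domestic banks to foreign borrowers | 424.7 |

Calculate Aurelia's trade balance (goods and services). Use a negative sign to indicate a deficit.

Goods: 493.9 - 1264.4 - 201.9 - 566.3 = -1538.7
Services: -130.6 - 93.9 - 56.6 = -281.1
Trade balance = -1538.7 + (-281.1) = -1819.8
(Excluded from the trade balance — secondary income: official development assistance provided to other countries 79.2, pension payments received by residents from foreign governments 46.0, contributions paid to international organisations 44.9, personal remittances sent abroad by immigrant workers 146.7; primary income: interest paid on external government debt 249.1, reinvested earnings on direct investment abroad 161.8; financial account: domestic pension funds' purchases of foreign equities 381.9, acquisition of a foreign subsidiary by a resident firm (outward FDI) 309.4, new loans extended by domestic banks to foreign borrowers 424.7; capital account: acquisition of foreign patents and trademarks (non-produced assets) 79.3.)

-1819.8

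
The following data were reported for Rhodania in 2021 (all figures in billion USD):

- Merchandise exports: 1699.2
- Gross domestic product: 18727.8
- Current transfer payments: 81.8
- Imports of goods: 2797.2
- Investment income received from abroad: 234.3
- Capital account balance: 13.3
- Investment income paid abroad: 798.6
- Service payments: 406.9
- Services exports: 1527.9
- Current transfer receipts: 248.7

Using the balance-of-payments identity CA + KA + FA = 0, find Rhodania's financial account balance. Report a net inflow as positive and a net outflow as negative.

Goods balance = 1699.2 - 2797.2 = -1098.0
Services balance = 1527.9 - 406.9 = 1121.0
Trade balance (goods + services) = -1098.0 + 1121.0 = 23.0
Net primary income = 234.3 - 798.6 = -564.3
Net secondary income = 248.7 - 81.8 = 166.9
Current account = 23.0 + (-564.3) + 166.9 = -374.4
Financial account = -(-374.4 + 13.3) = 361.1

361.1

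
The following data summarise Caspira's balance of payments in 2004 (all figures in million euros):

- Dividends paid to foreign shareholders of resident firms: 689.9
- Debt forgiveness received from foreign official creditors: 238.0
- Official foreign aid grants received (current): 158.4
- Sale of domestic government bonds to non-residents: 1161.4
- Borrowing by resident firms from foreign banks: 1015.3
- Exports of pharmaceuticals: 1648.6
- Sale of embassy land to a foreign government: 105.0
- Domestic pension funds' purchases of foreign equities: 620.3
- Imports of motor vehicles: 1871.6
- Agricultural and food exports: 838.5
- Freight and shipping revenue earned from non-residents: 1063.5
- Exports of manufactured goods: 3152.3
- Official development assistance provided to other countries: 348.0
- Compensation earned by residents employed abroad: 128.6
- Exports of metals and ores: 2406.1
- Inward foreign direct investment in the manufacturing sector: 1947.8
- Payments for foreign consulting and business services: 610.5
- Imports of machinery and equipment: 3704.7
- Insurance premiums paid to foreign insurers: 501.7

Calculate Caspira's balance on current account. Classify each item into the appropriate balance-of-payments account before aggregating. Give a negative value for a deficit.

Goods: -3704.7 + 838.5 + 2406.1 + 1648.6 - 1871.6 + 3152.3 = 2469.2
Services: 1063.5 - 501.7 - 610.5 = -48.7
Primary income: -689.9 + 128.6 = -561.3
Secondary income: -348.0 + 158.4 = -189.6
Current account = 2469.2 + (-48.7) + (-561.3) + (-189.6) = 1669.6
(Excluded from the current account — capital account: debt forgiveness received from foreign official creditors 238.0, sale of embassy land to a foreign government 105.0; financial account: sale of domestic government bonds to non-residents 1161.4, borrowing by resident firms from foreign banks 1015.3, domestic pension funds' purchases of foreign equities 620.3, inward foreign direct investment in the manufacturing sector 1947.8.)

1669.6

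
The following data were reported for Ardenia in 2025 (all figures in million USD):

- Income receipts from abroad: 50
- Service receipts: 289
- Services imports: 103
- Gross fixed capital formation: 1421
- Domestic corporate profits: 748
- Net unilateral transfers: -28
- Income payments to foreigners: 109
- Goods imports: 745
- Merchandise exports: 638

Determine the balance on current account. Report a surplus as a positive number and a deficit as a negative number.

Goods balance = 638 - 745 = -107
Services balance = 289 - 103 = 186
Trade balance (goods + services) = -107 + 186 = 79
Net primary income = 50 - 109 = -59
Net secondary income = -28
Current account = 79 + (-59) + (-28) = -8

-8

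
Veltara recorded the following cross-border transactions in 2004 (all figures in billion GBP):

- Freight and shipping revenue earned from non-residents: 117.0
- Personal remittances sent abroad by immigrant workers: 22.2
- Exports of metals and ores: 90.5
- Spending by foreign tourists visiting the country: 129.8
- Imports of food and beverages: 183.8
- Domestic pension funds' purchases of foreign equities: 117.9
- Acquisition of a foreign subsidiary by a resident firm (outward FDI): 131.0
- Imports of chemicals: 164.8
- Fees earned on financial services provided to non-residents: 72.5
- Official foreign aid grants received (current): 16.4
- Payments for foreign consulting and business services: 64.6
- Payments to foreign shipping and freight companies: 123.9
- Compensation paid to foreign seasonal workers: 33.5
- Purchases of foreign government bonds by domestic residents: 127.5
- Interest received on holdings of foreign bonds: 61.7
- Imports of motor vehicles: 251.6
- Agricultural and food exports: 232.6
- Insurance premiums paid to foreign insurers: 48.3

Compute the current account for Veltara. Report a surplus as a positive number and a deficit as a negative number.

Goods: -183.8 - 251.6 - 164.8 + 232.6 + 90.5 = -277.1
Services: 72.5 + 117.0 - 123.9 + 129.8 - 64.6 - 48.3 = 82.5
Primary income: -33.5 + 61.7 = 28.2
Secondary income: 16.4 - 22.2 = -5.8
Current account = (-277.1) + 82.5 + 28.2 + (-5.8) = -172.2
(Excluded from the current account — financial account: domestic pension funds' purchases of foreign equities 117.9, acquisition of a foreign subsidiary by a resident firm (outward FDI) 131.0, purchases of foreign government bonds by domestic residents 127.5.)

-172.2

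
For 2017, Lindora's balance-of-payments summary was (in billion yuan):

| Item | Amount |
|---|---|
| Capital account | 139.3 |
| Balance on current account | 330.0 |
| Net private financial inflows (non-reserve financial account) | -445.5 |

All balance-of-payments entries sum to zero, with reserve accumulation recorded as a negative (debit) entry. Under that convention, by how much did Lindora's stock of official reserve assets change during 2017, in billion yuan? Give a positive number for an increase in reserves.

23.8

Official reserve transactions balance = -(330.0 + 139.3 + (-445.5)) = -23.8
An accumulation of reserves is recorded as a debit (negative entry), so the change in the stock of reserves is the negative of that balance.
Change in official reserves = -(-23.8) = 23.8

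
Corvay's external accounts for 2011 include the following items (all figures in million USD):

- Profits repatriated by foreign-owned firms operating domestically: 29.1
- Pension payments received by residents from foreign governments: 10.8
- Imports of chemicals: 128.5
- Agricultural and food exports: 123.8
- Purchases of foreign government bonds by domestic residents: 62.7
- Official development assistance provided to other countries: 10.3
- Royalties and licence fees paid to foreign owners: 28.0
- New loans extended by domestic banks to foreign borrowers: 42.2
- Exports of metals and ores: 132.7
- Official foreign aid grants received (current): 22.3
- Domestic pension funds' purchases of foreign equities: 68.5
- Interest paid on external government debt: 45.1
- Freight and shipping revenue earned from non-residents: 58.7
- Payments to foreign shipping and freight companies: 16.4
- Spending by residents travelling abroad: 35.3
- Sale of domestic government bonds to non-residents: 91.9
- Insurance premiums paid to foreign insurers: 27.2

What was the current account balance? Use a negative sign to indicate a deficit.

Goods: -128.5 + 132.7 + 123.8 = 128.0
Services: 58.7 - 35.3 - 28.0 - 27.2 - 16.4 = -48.2
Primary income: -45.1 - 29.1 = -74.2
Secondary income: 22.3 + 10.8 - 10.3 = 22.8
Current account = 128.0 + (-48.2) + (-74.2) + 22.8 = 28.4
(Excluded from the current account — financial account: purchases of foreign government bonds by domestic residents 62.7, new loans extended by domestic banks to foreign borrowers 42.2, domestic pension funds' purchases of foreign equities 68.5, sale of domestic government bonds to non-residents 91.9.)

28.4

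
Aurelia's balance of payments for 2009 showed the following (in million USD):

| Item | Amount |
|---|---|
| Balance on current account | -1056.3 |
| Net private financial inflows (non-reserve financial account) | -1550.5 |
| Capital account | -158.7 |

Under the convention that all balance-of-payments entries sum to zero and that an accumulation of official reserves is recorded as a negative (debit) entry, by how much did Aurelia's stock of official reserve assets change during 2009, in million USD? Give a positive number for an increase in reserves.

Official reserve transactions balance = -((-1056.3) + (-158.7) + (-1550.5)) = 2765.5
An accumulation of reserves is recorded as a debit (negative entry), so the change in the stock of reserves is the negative of that balance.
Change in official reserves = -(2765.5) = -2765.5

-2765.5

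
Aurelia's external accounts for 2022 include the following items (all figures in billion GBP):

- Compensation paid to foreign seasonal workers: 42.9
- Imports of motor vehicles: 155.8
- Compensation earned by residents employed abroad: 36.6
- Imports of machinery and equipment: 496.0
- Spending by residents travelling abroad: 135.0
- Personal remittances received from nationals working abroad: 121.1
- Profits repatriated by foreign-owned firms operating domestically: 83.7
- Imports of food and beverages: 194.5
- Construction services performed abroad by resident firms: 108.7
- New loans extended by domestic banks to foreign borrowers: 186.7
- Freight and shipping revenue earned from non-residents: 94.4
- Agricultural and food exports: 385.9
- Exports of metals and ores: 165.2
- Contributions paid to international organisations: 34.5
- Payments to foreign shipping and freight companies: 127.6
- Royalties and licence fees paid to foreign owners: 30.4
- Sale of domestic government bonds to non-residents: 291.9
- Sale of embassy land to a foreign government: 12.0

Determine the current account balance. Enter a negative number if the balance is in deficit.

-388.5

Goods: -155.8 - 194.5 - 496.0 + 165.2 + 385.9 = -295.2
Services: -30.4 - 127.6 + 108.7 - 135.0 + 94.4 = -89.9
Primary income: -83.7 - 42.9 + 36.6 = -90.0
Secondary income: -34.5 + 121.1 = 86.6
Current account = (-295.2) + (-89.9) + (-90.0) + 86.6 = -388.5
(Excluded from the current account — financial account: new loans extended by domestic banks to foreign borrowers 186.7, sale of domestic government bonds to non-residents 291.9; capital account: sale of embassy land to a foreign government 12.0.)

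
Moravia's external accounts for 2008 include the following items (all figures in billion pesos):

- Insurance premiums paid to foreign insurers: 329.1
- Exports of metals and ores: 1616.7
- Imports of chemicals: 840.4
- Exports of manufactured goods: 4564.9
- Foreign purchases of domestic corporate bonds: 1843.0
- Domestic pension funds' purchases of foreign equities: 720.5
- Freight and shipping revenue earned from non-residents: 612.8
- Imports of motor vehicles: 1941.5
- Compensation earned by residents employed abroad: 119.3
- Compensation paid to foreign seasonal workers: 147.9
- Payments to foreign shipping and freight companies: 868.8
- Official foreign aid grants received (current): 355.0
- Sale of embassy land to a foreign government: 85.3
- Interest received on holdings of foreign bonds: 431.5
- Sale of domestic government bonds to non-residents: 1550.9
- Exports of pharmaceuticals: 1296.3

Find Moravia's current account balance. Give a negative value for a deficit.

4868.8

Goods: -1941.5 - 840.4 + 4564.9 + 1616.7 + 1296.3 = 4696.0
Services: -868.8 - 329.1 + 612.8 = -585.1
Primary income: 119.3 + 431.5 - 147.9 = 402.9
Secondary income: 355.0
Current account = 4696.0 + (-585.1) + 402.9 + 355.0 = 4868.8
(Excluded from the current account — financial account: foreign purchases of domestic corporate bonds 1843.0, domestic pension funds' purchases of foreign equities 720.5, sale of domestic government bonds to non-residents 1550.9; capital account: sale of embassy land to a foreign government 85.3.)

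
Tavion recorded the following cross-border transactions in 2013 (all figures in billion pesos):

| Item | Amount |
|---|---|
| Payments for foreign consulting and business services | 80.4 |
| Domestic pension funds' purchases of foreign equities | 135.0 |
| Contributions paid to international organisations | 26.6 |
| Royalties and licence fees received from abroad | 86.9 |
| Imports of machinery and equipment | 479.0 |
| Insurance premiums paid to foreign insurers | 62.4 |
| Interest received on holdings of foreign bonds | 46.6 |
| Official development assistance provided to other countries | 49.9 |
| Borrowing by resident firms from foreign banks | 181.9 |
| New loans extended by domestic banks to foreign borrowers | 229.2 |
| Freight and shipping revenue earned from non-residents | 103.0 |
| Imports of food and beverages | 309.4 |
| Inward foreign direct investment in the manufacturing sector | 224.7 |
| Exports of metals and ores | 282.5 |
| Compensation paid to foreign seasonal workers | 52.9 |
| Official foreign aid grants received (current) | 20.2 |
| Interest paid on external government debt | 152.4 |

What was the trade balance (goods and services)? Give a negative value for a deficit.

-458.8

Goods: -309.4 + 282.5 - 479.0 = -505.9
Services: -62.4 + 86.9 + 103.0 - 80.4 = 47.1
Trade balance = -505.9 + 47.1 = -458.8
(Excluded from the trade balance — financial account: domestic pension funds' purchases of foreign equities 135.0, borrowing by resident firms from foreign banks 181.9, new loans extended by domestic banks to foreign borrowers 229.2, inward foreign direct investment in the manufacturing sector 224.7; secondary income: contributions paid to international organisations 26.6, official development assistance provided to other countries 49.9, official foreign aid grants received (current) 20.2; primary income: interest received on holdings of foreign bonds 46.6, compensation paid to foreign seasonal workers 52.9, interest paid on external government debt 152.4.)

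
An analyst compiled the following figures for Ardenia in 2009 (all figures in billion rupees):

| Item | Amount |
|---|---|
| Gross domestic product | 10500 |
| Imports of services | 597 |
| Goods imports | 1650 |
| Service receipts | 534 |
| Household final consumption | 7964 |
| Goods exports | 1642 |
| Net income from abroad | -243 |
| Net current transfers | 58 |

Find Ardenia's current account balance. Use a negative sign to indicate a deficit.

Goods balance = 1642 - 1650 = -8
Services balance = 534 - 597 = -63
Trade balance (goods + services) = -8 + (-63) = -71
Net primary income = -243
Net secondary income = 58
Current account = -71 + (-243) + 58 = -256

-256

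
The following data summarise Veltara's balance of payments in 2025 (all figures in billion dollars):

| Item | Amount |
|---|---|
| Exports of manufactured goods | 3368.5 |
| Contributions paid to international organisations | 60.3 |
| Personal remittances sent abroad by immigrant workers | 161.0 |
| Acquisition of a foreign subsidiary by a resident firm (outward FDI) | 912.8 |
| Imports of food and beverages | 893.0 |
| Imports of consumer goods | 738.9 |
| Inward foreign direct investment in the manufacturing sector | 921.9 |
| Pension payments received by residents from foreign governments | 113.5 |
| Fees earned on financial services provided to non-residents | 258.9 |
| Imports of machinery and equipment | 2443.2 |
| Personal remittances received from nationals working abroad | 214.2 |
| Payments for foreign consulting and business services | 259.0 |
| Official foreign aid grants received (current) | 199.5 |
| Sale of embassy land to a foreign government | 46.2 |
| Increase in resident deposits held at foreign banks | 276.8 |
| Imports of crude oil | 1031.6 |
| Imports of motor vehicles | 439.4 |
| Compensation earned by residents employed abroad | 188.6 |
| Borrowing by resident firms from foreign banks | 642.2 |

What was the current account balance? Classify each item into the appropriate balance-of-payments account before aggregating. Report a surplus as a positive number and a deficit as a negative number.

-1683.2

Goods: -893.0 - 1031.6 - 2443.2 - 439.4 + 3368.5 - 738.9 = -2177.6
Services: -259.0 + 258.9 = -0.1
Primary income: 188.6
Secondary income: 113.5 + 199.5 - 161.0 - 60.3 + 214.2 = 305.9
Current account = (-2177.6) + (-0.1) + 188.6 + 305.9 = -1683.2
(Excluded from the current account — financial account: acquisition of a foreign subsidiary by a resident firm (outward FDI) 912.8, inward foreign direct investment in the manufacturing sector 921.9, increase in resident deposits held at foreign banks 276.8, borrowing by resident firms from foreign banks 642.2; capital account: sale of embassy land to a foreign government 46.2.)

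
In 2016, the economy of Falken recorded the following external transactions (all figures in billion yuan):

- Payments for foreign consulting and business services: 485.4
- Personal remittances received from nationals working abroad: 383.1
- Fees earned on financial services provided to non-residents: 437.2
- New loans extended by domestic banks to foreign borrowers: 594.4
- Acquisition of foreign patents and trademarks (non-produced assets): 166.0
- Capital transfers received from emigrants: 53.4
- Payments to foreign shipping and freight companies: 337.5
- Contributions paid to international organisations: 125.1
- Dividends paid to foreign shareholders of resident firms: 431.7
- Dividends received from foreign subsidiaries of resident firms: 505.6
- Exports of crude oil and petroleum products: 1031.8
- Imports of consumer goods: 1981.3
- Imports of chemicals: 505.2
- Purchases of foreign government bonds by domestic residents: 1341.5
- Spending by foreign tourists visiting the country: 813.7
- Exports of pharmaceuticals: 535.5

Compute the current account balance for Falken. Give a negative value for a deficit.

-159.3

Goods: 1031.8 - 505.2 - 1981.3 + 535.5 = -919.2
Services: 813.7 + 437.2 - 337.5 - 485.4 = 428.0
Primary income: -431.7 + 505.6 = 73.9
Secondary income: -125.1 + 383.1 = 258.0
Current account = (-919.2) + 428.0 + 73.9 + 258.0 = -159.3
(Excluded from the current account — financial account: new loans extended by domestic banks to foreign borrowers 594.4, purchases of foreign government bonds by domestic residents 1341.5; capital account: acquisition of foreign patents and trademarks (non-produced assets) 166.0, capital transfers received from emigrants 53.4.)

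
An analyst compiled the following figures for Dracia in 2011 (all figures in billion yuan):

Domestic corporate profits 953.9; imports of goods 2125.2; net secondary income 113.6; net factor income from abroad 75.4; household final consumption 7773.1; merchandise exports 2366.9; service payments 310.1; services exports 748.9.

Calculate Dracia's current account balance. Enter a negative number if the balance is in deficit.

Goods balance = 2366.9 - 2125.2 = 241.7
Services balance = 748.9 - 310.1 = 438.8
Trade balance (goods + services) = 241.7 + 438.8 = 680.5
Net primary income = 75.4
Net secondary income = 113.6
Current account = 680.5 + 75.4 + 113.6 = 869.5

869.5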